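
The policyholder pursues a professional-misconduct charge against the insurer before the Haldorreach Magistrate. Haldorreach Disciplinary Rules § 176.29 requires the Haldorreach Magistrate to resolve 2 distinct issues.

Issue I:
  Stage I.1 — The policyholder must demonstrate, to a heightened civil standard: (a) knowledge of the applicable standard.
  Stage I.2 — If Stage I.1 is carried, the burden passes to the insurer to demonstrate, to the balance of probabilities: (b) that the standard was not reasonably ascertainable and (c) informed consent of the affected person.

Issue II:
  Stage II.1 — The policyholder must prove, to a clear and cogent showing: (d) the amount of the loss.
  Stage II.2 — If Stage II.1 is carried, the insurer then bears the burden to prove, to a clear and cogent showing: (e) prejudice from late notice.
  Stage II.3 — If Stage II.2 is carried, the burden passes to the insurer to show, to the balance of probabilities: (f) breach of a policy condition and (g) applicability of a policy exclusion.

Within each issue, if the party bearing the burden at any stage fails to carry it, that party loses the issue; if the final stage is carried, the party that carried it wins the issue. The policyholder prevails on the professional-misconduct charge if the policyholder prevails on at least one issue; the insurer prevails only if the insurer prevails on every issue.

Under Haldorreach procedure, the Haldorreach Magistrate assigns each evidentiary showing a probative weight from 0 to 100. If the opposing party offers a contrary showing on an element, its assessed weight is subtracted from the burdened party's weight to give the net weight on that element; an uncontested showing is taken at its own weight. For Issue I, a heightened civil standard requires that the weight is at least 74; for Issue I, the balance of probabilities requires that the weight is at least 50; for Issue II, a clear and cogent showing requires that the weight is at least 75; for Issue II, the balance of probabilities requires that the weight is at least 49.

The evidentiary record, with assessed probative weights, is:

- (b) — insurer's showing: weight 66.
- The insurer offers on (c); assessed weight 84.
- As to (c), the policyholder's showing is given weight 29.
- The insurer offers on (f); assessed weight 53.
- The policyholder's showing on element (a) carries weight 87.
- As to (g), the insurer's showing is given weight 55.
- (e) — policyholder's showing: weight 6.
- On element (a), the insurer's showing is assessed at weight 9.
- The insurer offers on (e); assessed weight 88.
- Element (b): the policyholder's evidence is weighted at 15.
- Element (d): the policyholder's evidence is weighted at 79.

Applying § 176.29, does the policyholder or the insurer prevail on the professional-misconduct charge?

— Issue I —
Stage I.1 — burden on policyholder; standard: a heightened civil standard (weight is at least 74).
    (a): 87 − 9 = 78 ≥ 74 [met]
  Stage I.1 is satisfied; the onus moves to the insurer.
Stage I.2 — burden on insurer; standard: the balance of probabilities (weight is at least 50).
    (b): 66 − 15 = 51 ≥ 50 [met]
    (c): 84 − 29 = 55 ≥ 50 [met]
  Stage I.2 carried; the final stage is satisfied.
With every stage satisfied, the insurer prevails on this issue.
— Issue II —
At Stage II.1 the policyholder must meet a clear and cogent showing (weight is at least 75): on (d) the weight is 79, which does reach 75, so (d) meets the standard.
  Stage II.1 is satisfied; the onus moves to the insurer.
At Stage II.2 the insurer must meet a clear and cogent showing (weight is at least 75): on (e) the weight is 88 less the opposing 6 gives net 82, ≥ 75, so (e) meets the standard.
  Stage II.2 is satisfied; the insurer continues to bear the burden.
At Stage II.3 the insurer must meet the balance of probabilities (weight is at least 49): on (f) the weight is 53, ≥ 49, so (f) meets the standard; on (g) the weight is 55, ≥ 49, so (g) meets the standard.
  The insurer carries the last stage.
Every stage carried; the insurer prevails on this issue.
Per-issue: Issue I → insurer; Issue II → insurer. The policyholder must prevail on at least one issue; overall, the insurer prevails.

insurer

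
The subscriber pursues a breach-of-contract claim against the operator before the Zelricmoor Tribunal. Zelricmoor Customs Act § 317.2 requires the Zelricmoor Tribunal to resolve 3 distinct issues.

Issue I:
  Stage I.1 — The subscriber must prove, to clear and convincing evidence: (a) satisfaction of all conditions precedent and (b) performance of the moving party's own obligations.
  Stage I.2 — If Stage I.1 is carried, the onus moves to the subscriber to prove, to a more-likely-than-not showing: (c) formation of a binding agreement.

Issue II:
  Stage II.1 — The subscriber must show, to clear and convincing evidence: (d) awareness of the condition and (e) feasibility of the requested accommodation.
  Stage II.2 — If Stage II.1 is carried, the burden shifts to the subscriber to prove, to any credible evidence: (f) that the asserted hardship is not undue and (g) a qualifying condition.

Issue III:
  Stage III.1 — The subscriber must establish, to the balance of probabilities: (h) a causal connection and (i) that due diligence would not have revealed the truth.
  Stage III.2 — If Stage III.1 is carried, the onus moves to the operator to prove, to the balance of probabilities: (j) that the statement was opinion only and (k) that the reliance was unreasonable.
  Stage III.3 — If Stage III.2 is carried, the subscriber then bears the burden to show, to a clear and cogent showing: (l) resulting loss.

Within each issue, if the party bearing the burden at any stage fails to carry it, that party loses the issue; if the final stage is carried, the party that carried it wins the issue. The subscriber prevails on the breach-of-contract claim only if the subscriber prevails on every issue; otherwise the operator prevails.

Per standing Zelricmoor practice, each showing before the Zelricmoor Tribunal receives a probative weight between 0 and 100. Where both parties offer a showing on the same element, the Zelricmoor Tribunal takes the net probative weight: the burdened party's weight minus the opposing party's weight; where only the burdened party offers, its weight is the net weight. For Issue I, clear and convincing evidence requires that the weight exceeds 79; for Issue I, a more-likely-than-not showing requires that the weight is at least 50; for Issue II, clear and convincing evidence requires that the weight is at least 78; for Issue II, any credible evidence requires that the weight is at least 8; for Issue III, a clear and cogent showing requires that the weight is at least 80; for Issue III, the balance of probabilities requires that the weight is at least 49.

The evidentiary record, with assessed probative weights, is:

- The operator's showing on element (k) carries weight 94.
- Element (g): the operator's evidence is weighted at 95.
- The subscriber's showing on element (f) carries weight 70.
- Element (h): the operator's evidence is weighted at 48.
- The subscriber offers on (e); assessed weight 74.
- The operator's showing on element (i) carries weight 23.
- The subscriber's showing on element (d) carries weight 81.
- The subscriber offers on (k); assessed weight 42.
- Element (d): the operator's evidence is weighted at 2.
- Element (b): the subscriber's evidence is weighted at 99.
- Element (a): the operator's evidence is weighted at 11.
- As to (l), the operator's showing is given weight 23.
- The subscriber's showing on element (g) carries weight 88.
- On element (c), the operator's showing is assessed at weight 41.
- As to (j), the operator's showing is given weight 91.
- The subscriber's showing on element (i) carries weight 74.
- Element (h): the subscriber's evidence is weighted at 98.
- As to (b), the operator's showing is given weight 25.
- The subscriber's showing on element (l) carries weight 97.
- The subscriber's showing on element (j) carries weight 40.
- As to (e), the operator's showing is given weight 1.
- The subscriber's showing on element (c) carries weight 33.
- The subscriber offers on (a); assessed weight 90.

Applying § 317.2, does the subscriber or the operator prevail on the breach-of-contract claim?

operator

— Issue I —
Stage I.1 (subscriber, clear and convincing evidence, weight exceeds 79): (a) net 90−11=79 ≤ 79 — fails; (b) net 99−25=74 ≤ 79 — fails.
  Not every element is met, so the subscriber fails to carry Stage I.1.
The operator prevails on this issue.
— Issue II —
Stage II.1 — burden on subscriber; standard: clear and convincing evidence (weight is at least 78).
    (d): 81 − 2 = 79 ≥ 78 [met]
    (e): 74 − 1 = 73 < 78 [not met]
  Stage II.1 not carried; the subscriber fails its burden.
The analysis ends at Stage II.1; the operator prevails on this issue.
— Issue III —
Stage III.1 — burden on subscriber; standard: the balance of probabilities (weight is at least 49).
    (h): 98 − 48 = 50 ≥ 49 [met]
    (i): 74 − 23 = 51 ≥ 49 [met]
  The subscriber carries Stage III.1; the operator now bears the burden.
Stage III.2 — burden on operator; standard: the balance of probabilities (weight is at least 49).
    (j): 91 − 40 = 51 ≥ 49 [met]
    (k): 94 − 42 = 52 ≥ 49 [met]
  Stage III.2 carried; the burden shifts to the subscriber.
Stage III.3 — burden on subscriber; standard: a clear and cogent showing (weight is at least 80).
    (l): 97 − 23 = 74 < 80 [not met]
  The subscriber does not carry Stage III.3.
The analysis ends at Stage III.3; the operator prevails on this issue.
Per-issue: Issue I → operator; Issue II → operator; Issue III → operator. The subscriber must prevail on every issue; overall, the operator prevails.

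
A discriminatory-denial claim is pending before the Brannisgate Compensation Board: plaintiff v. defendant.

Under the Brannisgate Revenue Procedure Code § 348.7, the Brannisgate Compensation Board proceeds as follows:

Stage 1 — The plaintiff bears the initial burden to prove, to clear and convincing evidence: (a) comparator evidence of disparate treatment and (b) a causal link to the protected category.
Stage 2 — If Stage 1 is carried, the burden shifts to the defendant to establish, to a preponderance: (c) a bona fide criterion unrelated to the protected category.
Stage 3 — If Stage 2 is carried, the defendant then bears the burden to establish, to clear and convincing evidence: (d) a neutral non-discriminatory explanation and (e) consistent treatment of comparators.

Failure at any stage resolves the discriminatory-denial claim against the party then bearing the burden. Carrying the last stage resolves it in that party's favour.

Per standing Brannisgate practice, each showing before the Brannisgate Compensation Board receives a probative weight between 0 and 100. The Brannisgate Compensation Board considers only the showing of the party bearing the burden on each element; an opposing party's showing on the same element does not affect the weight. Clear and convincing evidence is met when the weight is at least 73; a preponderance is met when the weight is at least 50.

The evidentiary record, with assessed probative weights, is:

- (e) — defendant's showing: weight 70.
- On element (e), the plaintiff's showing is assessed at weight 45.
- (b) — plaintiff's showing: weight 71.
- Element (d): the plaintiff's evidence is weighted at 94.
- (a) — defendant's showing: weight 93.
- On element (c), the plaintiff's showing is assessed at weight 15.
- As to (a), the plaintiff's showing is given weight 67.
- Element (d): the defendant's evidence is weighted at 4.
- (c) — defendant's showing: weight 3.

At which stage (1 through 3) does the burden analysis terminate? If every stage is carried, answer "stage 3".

stage 1

Stage 1 — burden on plaintiff; standard: clear and convincing evidence (weight is at least 73).
    (a): 67 (defendant's 93 disregarded) < 73 [not met]
    (b): 71 < 73 [not met]
  Not every element is met, so the plaintiff fails to carry Stage 1.
The defendant prevails.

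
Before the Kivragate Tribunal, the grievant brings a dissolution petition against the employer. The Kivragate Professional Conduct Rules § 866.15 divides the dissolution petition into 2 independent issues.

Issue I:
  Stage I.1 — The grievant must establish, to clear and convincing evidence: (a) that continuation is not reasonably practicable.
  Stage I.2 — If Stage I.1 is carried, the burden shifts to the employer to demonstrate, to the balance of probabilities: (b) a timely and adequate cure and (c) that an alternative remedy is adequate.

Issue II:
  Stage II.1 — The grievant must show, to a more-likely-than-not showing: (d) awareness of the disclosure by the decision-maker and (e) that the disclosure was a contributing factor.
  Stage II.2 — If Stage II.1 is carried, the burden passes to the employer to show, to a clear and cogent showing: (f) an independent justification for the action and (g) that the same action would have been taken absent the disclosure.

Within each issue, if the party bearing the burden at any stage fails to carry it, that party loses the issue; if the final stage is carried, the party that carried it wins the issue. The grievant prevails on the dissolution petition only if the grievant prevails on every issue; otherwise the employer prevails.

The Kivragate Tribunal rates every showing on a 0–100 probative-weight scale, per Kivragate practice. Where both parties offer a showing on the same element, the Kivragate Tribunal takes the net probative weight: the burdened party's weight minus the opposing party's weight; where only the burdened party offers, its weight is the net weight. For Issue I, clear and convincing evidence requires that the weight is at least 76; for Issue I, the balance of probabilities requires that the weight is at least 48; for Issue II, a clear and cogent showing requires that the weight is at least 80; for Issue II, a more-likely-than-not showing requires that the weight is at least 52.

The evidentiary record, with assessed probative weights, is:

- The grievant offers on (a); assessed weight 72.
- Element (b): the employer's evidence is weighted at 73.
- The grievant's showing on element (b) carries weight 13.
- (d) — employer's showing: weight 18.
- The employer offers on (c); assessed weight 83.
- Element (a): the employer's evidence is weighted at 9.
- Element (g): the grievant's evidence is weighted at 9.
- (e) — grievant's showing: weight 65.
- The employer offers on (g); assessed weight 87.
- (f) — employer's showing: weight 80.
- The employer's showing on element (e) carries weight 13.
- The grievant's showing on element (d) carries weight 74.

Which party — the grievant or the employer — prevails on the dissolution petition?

employer

— Issue I —
Stage I.1 (grievant, clear and convincing evidence, weight is at least 76): (a) net 72−9=63 < 76 — fails.
  Not every element is met, so the grievant fails to carry Stage I.1.
The analysis ends at Stage I.1; the employer prevails on this issue.
— Issue II —
At Stage II.1 the grievant must meet a more-likely-than-not showing (weight is at least 52): on (d) the weight is 74 less the opposing 18 gives net 56, ≥ 52, so (d) meets the standard; on (e) the weight is 65 less the opposing 13 gives net 52, ≥ 52, so (e) meets the standard.
  Stage II.1 is satisfied; the onus moves to the employer.
At Stage II.2 the employer must meet a clear and cogent showing (weight is at least 80): on (f) the weight is 80, which does reach 80, so (f) meets the standard; on (g) the weight is 87 less the opposing 9 gives net 78, which does not reach 80, so (g) does not meet the standard.
  Not every element is met, so the employer fails to carry Stage II.2.
The analysis ends at Stage II.2; the grievant prevails on this issue.
Per-issue: Issue I → employer; Issue II → grievant. The grievant must prevail on every issue; overall, the employer prevails.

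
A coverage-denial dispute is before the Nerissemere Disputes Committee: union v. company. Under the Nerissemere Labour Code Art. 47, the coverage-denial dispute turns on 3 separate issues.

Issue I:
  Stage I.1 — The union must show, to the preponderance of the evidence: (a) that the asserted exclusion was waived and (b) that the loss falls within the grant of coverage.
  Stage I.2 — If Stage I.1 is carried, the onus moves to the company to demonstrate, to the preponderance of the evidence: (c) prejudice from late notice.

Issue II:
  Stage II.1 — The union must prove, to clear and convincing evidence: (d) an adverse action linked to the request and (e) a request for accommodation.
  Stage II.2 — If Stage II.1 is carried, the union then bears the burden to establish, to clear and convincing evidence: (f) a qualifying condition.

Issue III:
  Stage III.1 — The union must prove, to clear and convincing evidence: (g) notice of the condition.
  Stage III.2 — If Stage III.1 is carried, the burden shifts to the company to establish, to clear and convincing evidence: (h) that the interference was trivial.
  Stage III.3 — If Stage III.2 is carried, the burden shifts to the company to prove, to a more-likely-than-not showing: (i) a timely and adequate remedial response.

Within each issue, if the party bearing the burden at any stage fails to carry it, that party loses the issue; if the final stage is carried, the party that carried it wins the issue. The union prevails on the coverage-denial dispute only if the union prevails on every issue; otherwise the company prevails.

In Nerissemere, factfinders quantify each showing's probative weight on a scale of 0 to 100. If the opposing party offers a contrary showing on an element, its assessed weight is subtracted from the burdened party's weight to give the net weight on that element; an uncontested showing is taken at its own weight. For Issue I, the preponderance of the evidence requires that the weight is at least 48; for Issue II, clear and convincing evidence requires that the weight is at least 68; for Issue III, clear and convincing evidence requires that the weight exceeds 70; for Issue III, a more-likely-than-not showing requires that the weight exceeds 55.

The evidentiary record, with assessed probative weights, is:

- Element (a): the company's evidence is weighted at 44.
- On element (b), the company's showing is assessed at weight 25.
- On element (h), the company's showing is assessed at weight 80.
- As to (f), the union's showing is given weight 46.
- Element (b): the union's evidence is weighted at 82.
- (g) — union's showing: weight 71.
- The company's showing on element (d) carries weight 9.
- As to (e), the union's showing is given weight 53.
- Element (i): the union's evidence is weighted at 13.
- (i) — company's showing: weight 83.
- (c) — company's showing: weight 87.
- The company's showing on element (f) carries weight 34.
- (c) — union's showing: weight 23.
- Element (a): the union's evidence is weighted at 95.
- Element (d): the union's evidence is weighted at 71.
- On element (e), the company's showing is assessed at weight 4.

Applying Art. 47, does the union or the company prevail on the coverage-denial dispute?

— Issue I —
Stage I.1 (union, the preponderance of the evidence, weight is at least 48): (a) net 95−44=51 ≥ 48 — meets; (b) net 82−25=57 ≥ 48 — meets.
  Stage I.1 carried; the burden shifts to the company.
Stage I.2 (company, the preponderance of the evidence, weight is at least 48): (c) net 87−23=64 ≥ 48 — meets.
  The company carries the last stage.
All stages carried — the company prevails on this issue.
— Issue II —
Stage II.1 (union, clear and convincing evidence, weight is at least 68): (d) net 71−9=62 < 68 — fails; (e) net 53−4=49 < 68 — fails.
  The union does not carry Stage II.1.
The company prevails on this issue.
— Issue III —
Stage III.1 (union, clear and convincing evidence, weight exceeds 70): (g) 71 > 70 — meets.
  Stage III.1 is satisfied; the onus moves to the company.
Stage III.2 (company, clear and convincing evidence, weight exceeds 70): (h) 80 > 70 — meets.
  Stage III.2 is satisfied; the company continues to bear the burden.
Stage III.3 (company, a more-likely-than-not showing, weight exceeds 55): (i) net 83−13=70 > 55 — meets.
  All elements met at the final stage.
All stages carried — the company prevails on this issue.
Per-issue: Issue I → company; Issue II → company; Issue III → company. The union must prevail on every issue; overall, the company prevails.

company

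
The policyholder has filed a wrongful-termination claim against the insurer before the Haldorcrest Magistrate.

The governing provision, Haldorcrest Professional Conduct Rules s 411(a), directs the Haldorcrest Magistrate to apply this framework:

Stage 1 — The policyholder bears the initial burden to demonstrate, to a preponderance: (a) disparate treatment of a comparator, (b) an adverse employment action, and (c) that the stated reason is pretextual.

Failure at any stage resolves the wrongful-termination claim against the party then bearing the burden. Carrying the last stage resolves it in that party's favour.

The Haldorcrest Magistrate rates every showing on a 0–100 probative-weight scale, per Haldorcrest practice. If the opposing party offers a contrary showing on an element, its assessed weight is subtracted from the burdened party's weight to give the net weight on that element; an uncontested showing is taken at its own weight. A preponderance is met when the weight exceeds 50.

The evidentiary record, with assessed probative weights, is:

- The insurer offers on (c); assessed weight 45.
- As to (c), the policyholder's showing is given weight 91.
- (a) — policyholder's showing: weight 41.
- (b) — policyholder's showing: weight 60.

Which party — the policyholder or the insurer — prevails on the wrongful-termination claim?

At Stage 1 the policyholder must meet a preponderance (weight exceeds 50): on (a) the weight is 41, which does not exceed 50, so (a) does not meet the standard; on (b) the weight is 60, which does exceed 50, so (b) meets the standard; on (c) the weight is 91 less the opposing 45 gives net 46, which does not exceed 50, so (c) does not meet the standard.
  The policyholder does not carry Stage 1.
The analysis ends at Stage 1; the insurer prevails.

insurer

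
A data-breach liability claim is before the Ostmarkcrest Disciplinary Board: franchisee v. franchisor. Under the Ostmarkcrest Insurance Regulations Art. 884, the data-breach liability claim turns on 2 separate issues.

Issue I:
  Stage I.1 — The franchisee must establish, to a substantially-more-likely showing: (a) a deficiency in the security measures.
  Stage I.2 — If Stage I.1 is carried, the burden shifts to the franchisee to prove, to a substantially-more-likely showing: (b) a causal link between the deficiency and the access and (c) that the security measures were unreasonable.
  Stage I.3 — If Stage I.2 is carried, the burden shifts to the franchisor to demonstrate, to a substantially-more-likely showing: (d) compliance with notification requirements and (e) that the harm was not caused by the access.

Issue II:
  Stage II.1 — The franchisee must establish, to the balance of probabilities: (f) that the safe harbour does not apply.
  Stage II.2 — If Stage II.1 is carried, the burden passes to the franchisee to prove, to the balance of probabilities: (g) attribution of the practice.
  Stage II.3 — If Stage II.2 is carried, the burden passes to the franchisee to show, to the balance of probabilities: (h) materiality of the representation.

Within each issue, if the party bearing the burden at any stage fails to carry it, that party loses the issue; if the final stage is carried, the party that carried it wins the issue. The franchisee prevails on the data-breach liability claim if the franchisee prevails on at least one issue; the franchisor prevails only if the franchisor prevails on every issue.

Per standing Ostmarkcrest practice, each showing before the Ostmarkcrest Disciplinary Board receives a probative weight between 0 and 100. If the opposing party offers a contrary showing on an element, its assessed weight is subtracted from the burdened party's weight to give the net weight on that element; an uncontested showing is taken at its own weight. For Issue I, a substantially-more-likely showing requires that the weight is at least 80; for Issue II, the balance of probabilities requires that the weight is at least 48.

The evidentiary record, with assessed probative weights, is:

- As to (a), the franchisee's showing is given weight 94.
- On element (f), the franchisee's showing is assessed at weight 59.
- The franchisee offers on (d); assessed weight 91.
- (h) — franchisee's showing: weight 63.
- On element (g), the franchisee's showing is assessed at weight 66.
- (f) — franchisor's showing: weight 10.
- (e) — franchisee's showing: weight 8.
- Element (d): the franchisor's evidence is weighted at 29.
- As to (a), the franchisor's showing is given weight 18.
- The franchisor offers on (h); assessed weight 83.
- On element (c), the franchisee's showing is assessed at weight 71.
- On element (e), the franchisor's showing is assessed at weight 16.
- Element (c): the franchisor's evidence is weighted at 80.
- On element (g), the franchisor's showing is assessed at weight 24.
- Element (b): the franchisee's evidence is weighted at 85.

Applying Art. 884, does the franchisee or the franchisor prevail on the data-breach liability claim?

franchisor

— Issue I —
Stage I.1 — burden on franchisee; standard: a substantially-more-likely showing (weight is at least 80).
    (a): 94 − 18 = 76 < 80 [not met]
  Not every element is met, so the franchisee fails to carry Stage I.1.
So the franchisor prevails on this issue.
— Issue II —
Stage II.1 — burden on franchisee; standard: the balance of probabilities (weight is at least 48).
    (f): 59 − 10 = 49 ≥ 48 [met]
  Stage II.1 is satisfied; the franchisee continues to bear the burden.
Stage II.2 — burden on franchisee; standard: the balance of probabilities (weight is at least 48).
    (g): 66 − 24 = 42 < 48 [not met]
  Stage II.2 not carried; the franchisee fails its burden.
The franchisor prevails on this issue.
Per-issue: Issue I → franchisor; Issue II → franchisor. The franchisee must prevail on at least one issue; overall, the franchisor prevails.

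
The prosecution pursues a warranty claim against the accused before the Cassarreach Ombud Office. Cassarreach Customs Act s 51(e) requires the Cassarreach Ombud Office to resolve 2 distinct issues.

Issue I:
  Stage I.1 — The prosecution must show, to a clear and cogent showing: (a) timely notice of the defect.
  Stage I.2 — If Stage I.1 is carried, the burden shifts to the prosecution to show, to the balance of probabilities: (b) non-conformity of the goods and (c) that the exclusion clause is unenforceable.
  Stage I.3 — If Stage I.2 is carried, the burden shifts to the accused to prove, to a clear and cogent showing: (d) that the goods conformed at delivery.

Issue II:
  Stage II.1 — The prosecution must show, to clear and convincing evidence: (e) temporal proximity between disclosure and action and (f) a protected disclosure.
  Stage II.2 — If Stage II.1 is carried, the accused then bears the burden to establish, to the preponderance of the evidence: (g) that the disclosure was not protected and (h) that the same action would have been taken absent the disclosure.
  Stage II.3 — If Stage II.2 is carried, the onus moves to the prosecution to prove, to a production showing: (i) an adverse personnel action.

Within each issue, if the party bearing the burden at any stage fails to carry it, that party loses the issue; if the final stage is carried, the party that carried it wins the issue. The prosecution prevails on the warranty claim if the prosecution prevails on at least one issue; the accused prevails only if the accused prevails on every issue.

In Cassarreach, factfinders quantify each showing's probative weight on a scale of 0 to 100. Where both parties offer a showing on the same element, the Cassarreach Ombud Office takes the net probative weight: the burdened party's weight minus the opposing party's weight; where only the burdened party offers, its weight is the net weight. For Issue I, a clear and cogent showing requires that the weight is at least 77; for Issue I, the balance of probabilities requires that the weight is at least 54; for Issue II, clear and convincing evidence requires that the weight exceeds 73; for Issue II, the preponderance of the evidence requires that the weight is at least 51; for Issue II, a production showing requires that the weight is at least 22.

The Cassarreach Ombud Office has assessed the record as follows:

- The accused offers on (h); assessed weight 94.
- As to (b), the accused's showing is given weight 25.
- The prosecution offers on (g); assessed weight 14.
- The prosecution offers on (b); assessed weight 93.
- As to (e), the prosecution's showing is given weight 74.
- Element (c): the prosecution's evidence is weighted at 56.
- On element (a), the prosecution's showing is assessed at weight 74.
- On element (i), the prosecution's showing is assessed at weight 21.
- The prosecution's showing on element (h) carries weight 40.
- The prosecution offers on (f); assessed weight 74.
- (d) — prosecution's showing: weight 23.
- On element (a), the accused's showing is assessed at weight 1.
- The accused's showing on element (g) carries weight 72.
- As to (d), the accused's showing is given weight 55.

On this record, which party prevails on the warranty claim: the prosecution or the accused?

— Issue I —
At Stage I.1 the prosecution must meet a clear and cogent showing (weight is at least 77): on (a) the weight is 74 less the opposing 1 gives net 73, < 77, so (a) does not meet the standard.
  Stage I.1 not carried; the prosecution fails its burden.
The accused prevails on this issue.
— Issue II —
At Stage II.1 the prosecution must meet clear and convincing evidence (weight exceeds 73): on (e) the weight is 74, > 73, so (e) meets the standard; on (f) the weight is 74, which does exceed 73, so (f) meets the standard.
  The prosecution carries Stage II.1; the accused now bears the burden.
At Stage II.2 the accused must meet the preponderance of the evidence (weight is at least 51): on (g) the weight is 72 less the opposing 14 gives net 58, which does reach 51, so (g) meets the standard; on (h) the weight is 94 less the opposing 40 gives net 54, ≥ 51, so (h) meets the standard.
  All elements met. The burden passes to the prosecution.
At Stage II.3 the prosecution must meet a production showing (weight is at least 22): on (i) the weight is 21, < 22, so (i) does not meet the standard.
  Not every element is met, so the prosecution fails to carry Stage II.3.
So the accused prevails on this issue.
Per-issue: Issue I → accused; Issue II → accused. The prosecution must prevail on at least one issue; overall, the accused prevails.

accused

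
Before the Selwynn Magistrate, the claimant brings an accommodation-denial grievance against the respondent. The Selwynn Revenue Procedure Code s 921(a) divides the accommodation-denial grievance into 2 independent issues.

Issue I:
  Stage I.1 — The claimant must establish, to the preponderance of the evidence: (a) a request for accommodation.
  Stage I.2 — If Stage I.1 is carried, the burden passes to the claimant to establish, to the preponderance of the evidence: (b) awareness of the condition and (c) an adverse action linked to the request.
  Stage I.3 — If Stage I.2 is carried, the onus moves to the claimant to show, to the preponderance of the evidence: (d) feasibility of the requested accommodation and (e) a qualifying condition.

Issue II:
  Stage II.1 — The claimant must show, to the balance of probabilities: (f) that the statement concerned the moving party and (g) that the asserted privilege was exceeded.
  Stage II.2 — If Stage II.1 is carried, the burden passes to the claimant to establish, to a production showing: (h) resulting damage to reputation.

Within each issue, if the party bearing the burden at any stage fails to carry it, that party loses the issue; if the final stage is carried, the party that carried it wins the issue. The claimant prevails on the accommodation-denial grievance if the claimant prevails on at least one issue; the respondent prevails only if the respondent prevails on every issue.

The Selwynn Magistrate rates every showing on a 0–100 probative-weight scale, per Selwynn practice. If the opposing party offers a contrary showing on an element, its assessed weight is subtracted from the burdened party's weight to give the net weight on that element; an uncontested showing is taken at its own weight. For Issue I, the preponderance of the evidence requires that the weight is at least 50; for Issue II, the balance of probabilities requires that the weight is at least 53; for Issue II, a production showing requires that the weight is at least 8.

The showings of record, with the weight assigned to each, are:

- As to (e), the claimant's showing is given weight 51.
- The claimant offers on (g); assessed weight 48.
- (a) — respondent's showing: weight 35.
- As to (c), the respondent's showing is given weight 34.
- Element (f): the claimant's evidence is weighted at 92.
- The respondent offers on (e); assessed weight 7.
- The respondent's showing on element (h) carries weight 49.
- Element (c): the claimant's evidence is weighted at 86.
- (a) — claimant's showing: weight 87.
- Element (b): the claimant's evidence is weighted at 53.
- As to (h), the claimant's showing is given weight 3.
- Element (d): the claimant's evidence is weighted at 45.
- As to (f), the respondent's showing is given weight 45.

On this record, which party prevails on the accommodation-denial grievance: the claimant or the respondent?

— Issue I —
At Stage I.1 the claimant must meet the preponderance of the evidence (weight is at least 50): on (a) the weight is 87 less the opposing 35 gives net 52, ≥ 50, so (a) meets the standard.
  Stage I.1 carried; the burden remains with the claimant.
At Stage I.2 the claimant must meet the preponderance of the evidence (weight is at least 50): on (b) the weight is 53, ≥ 50, so (b) meets the standard; on (c) the weight is 86 less the opposing 34 gives net 52, ≥ 50, so (c) meets the standard.
  Stage I.2 carried; the burden remains with the claimant.
At Stage I.3 the claimant must meet the preponderance of the evidence (weight is at least 50): on (d) the weight is 45, which does not reach 50, so (d) does not meet the standard; on (e) the weight is 51 less the opposing 7 gives net 44, which does not reach 50, so (e) does not meet the standard.
  Not every element is met, so the claimant fails to carry Stage I.3.
The respondent prevails on this issue.
— Issue II —
Stage II.1 — burden on claimant; standard: the balance of probabilities (weight is at least 53).
    (f): 92 − 45 = 47 < 53 [not met]
    (g): 48 < 53 [not met]
  The claimant does not carry Stage II.1.
The respondent prevails on this issue.
Per-issue: Issue I → respondent; Issue II → respondent. The claimant must prevail on at least one issue; overall, the respondent prevails.

respondent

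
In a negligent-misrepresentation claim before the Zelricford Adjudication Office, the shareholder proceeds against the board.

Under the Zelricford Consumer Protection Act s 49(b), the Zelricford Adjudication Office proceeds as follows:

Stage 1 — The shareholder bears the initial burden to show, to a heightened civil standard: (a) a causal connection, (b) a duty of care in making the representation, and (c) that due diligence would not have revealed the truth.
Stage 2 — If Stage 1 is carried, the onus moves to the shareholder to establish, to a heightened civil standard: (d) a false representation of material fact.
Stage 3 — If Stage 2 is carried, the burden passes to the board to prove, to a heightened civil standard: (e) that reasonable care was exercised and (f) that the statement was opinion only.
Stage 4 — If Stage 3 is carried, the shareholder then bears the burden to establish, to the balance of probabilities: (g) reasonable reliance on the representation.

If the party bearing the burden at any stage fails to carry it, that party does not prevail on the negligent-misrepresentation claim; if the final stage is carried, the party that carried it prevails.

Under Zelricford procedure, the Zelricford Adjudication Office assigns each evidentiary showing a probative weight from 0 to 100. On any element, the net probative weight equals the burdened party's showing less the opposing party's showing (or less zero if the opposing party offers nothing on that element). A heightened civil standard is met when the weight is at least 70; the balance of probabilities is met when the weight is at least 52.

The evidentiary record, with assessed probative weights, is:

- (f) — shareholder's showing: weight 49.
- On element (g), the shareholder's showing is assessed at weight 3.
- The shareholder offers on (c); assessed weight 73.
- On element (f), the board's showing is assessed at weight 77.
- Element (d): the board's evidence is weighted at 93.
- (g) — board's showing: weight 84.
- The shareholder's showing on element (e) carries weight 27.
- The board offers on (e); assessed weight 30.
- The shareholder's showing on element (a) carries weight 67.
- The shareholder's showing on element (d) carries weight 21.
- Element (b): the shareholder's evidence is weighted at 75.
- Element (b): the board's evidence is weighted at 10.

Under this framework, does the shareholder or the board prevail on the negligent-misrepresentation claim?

board

At Stage 1 the shareholder must meet a heightened civil standard (weight is at least 70): on (a) the weight is 67, which does not reach 70, so (a) does not meet the standard; on (b) the weight is 75 less the opposing 10 gives net 65, which does not reach 70, so (b) does not meet the standard; on (c) the weight is 73, ≥ 70, so (c) meets the standard.
  The shareholder does not carry Stage 1.
The analysis ends at Stage 1; the board prevails.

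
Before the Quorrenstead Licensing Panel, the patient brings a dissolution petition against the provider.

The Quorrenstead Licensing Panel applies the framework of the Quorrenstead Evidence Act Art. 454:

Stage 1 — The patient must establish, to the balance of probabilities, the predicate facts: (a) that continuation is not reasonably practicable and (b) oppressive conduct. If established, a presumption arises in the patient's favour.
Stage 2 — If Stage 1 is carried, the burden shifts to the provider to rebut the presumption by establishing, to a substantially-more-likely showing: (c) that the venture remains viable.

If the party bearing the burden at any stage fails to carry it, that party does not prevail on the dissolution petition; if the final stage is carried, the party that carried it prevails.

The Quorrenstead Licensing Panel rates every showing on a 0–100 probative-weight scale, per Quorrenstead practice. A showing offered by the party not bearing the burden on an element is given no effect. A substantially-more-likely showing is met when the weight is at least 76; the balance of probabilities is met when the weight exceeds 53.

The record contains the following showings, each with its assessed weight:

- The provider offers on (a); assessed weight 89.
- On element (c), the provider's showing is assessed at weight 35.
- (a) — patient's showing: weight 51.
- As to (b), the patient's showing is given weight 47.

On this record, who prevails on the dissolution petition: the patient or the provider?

provider

Stage 1 — burden on patient; standard: the balance of probabilities (weight exceeds 53).
    (a): 51 (provider's 89 disregarded) ≤ 53 [not met]
    (b): 47 ≤ 53 [not met]
  The patient does not carry Stage 1.
So the provider prevails.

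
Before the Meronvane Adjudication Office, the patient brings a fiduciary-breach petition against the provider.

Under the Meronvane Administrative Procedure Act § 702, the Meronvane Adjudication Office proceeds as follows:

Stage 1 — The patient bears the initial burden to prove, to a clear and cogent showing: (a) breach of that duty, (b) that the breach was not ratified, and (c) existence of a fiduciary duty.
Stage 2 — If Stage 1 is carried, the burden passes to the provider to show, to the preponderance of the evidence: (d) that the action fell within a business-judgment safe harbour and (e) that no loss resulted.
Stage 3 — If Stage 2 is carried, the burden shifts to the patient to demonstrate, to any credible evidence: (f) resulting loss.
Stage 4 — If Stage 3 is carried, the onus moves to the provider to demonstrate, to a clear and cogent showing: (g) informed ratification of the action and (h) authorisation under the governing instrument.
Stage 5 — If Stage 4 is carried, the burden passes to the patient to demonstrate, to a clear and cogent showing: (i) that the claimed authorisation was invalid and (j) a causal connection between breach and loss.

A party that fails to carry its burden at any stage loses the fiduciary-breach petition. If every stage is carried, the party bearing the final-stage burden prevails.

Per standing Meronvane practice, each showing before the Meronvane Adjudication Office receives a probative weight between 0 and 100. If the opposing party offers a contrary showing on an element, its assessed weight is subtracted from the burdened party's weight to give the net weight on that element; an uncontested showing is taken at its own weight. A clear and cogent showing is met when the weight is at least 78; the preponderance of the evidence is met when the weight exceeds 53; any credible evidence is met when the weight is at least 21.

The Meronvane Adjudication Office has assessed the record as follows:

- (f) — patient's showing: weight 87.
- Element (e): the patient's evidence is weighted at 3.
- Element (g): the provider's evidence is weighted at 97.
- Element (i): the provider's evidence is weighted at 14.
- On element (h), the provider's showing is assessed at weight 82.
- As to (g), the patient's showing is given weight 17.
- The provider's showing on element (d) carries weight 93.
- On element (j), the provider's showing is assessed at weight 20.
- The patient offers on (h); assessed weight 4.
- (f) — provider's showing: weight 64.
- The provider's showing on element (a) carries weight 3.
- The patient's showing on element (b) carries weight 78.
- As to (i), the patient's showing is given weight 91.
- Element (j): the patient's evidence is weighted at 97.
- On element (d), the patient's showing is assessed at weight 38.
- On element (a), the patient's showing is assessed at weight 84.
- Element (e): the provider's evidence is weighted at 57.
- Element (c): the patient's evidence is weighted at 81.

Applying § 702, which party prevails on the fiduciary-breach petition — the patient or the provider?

At Stage 1 the patient must meet a clear and cogent showing (weight is at least 78): on (a) the weight is 84 less the opposing 3 gives net 81, ≥ 78, so (a) meets the standard; on (b) the weight is 78, which does reach 78, so (b) meets the standard; on (c) the weight is 81, ≥ 78, so (c) meets the standard.
  All elements met. The burden passes to the provider.
At Stage 2 the provider must meet the preponderance of the evidence (weight exceeds 53): on (d) the weight is 93 less the opposing 38 gives net 55, which does exceed 53, so (d) meets the standard; on (e) the weight is 57 less the opposing 3 gives net 54, which does exceed 53, so (e) meets the standard.
  All elements met. The burden passes to the patient.
At Stage 3 the patient must meet any credible evidence (weight is at least 21): on (f) the weight is 87 less the opposing 64 gives net 23, which does reach 21, so (f) meets the standard.
  The patient carries Stage 3; the provider now bears the burden.
At Stage 4 the provider must meet a clear and cogent showing (weight is at least 78): on (g) the weight is 97 less the opposing 17 gives net 80, which does reach 78, so (g) meets the standard; on (h) the weight is 82 less the opposing 4 gives net 78, which does reach 78, so (h) meets the standard.
  Stage 4 carried; the burden shifts to the patient.
At Stage 5 the patient must meet a clear and cogent showing (weight is at least 78): on (i) the weight is 91 less the opposing 14 gives net 77, < 78, so (i) does not meet the standard; on (j) the weight is 97 less the opposing 20 gives net 77, which does not reach 78, so (j) does not meet the standard.
  Not every element is met, so the patient fails to carry Stage 5.
The analysis ends at Stage 5; the provider prevails.

provider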